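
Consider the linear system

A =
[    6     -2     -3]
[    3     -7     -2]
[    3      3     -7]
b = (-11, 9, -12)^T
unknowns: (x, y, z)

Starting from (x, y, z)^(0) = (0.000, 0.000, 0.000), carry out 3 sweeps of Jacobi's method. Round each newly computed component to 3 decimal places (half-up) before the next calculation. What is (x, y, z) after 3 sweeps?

(-2.498, -1.996, 0.015)

Iteration 1:
  x = (-11 - (-2)·0.000 - (-3)·0.000) / (6) = -1.833
  y = (9 - (3)·0.000 - (-2)·0.000) / (-7) = -1.286
  z = (-12 - (3)·0.000 - (3)·0.000) / (-7) = 1.714
Iteration 2:
  x = (-11 - (-2)·-1.286 - (-3)·1.714) / (6) = -1.405
  y = (9 - (3)·-1.833 - (-2)·1.714) / (-7) = -2.561
  z = (-12 - (3)·-1.833 - (3)·-1.286) / (-7) = 0.378
Iteration 3:
  x = (-11 - (-2)·-2.561 - (-3)·0.378) / (6) = -2.498
  y = (9 - (3)·-1.405 - (-2)·0.378) / (-7) = -1.996
  z = (-12 - (3)·-1.405 - (3)·-2.561) / (-7) = 0.015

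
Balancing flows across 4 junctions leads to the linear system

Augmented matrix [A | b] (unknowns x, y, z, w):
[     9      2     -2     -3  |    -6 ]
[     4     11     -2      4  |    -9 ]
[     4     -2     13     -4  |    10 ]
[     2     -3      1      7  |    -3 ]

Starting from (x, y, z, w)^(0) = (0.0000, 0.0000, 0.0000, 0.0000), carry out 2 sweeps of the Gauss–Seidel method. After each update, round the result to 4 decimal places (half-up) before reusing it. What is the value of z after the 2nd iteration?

Iteration 1:
  x = (-6 - (2)·0.0000 - (-2)·0.0000 - (-3)·0.0000) / (9) = -0.6667
  y = (-9 - (4)·-0.6667 - (-2)·0.0000 - (4)·0.0000) / (11) = -0.5757
  z = (10 - (4)·-0.6667 - (-2)·-0.5757 - (-4)·0.0000) / (13) = 0.8858
  w = (-3 - (2)·-0.6667 - (-3)·-0.5757 - (1)·0.8858) / (7) = -0.6114
Iteration 2:
  x = (-6 - (2)·-0.5757 - (-2)·0.8858 - (-3)·-0.6114) / (9) = -0.5457
  y = (-9 - (4)·-0.5457 - (-2)·0.8858 - (4)·-0.6114) / (11) = -0.2364
  z = (10 - (4)·-0.5457 - (-2)·-0.2364 - (-4)·-0.6114) / (13) = 0.7126
  w = (-3 - (2)·-0.5457 - (-3)·-0.2364 - (1)·0.7126) / (7) = -0.4758

0.7126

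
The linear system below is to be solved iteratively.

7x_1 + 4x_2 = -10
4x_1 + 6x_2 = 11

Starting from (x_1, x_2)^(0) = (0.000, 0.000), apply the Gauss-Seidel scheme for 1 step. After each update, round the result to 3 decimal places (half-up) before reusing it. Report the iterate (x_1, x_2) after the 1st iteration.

(-1.429, 2.786)

Iteration 1:
  x_1 = (-10 - (4)·0.000) / (7) = -1.429
  x_2 = (11 - (4)·-1.429) / (6) = 2.786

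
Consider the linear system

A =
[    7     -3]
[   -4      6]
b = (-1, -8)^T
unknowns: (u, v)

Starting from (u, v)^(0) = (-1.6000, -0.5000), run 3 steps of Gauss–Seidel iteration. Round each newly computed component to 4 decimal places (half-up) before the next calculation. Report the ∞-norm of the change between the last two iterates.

0.1312

Iteration 1:
  u = (-1 - (-3)·-0.5000) / (7) = -0.3571
  v = (-8 - (-4)·-0.3571) / (6) = -1.5714
Iteration 2:
  u = (-1 - (-3)·-1.5714) / (7) = -0.8163
  v = (-8 - (-4)·-0.8163) / (6) = -1.8775
Iteration 3:
  u = (-1 - (-3)·-1.8775) / (7) = -0.9475
  v = (-8 - (-4)·-0.9475) / (6) = -1.9650
Change: (-0.1312, -0.0875) → max |·| = 0.1312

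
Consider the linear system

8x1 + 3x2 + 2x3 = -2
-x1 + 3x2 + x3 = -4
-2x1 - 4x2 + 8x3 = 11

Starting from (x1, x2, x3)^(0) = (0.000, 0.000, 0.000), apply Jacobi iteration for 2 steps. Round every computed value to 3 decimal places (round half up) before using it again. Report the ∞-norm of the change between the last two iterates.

Iteration 1:
  x1 = (-2 - (3)·0.000 - (2)·0.000) / (8) = -0.250
  x2 = (-4 - (-1)·0.000 - (1)·0.000) / (3) = -1.333
  x3 = (11 - (-2)·0.000 - (-4)·0.000) / (8) = 1.375
Iteration 2:
  x1 = (-2 - (3)·-1.333 - (2)·1.375) / (8) = -0.094
  x2 = (-4 - (-1)·-0.250 - (1)·1.375) / (3) = -1.875
  x3 = (11 - (-2)·-0.250 - (-4)·-1.333) / (8) = 0.646
Change: (0.156, -0.542, -0.729) → max |·| = 0.729

0.729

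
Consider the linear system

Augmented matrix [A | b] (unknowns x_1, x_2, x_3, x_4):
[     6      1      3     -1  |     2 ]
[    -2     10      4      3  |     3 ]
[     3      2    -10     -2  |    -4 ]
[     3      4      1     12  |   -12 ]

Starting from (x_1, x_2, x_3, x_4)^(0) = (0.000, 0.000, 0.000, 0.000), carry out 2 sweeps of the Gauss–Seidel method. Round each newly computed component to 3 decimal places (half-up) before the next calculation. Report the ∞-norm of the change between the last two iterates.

Iteration 1:
  x_1 = (2 - (1)·0.000 - (3)·0.000 - (-1)·0.000) / (6) = 0.333
  x_2 = (3 - (-2)·0.333 - (4)·0.000 - (3)·0.000) / (10) = 0.367
  x_3 = (-4 - (3)·0.333 - (2)·0.367 - (-2)·0.000) / (-10) = 0.573
  x_4 = (-12 - (3)·0.333 - (4)·0.367 - (1)·0.573) / (12) = -1.253
Iteration 2:
  x_1 = (2 - (1)·0.367 - (3)·0.573 - (-1)·-1.253) / (6) = -0.223
  x_2 = (3 - (-2)·-0.223 - (4)·0.573 - (3)·-1.253) / (10) = 0.402
  x_3 = (-4 - (3)·-0.223 - (2)·0.402 - (-2)·-1.253) / (-10) = 0.664
  x_4 = (-12 - (3)·-0.223 - (4)·0.402 - (1)·0.664) / (12) = -1.134
Change: (-0.556, 0.035, 0.091, 0.119) → max |·| = 0.556

0.556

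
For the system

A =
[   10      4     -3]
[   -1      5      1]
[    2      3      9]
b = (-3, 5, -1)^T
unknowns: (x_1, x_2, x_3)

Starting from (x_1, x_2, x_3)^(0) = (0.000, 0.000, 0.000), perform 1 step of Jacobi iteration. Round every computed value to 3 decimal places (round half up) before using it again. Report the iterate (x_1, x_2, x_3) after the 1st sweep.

Iteration 1:
  x_1 = (-3 - (4)·0.000 - (-3)·0.000) / (10) = -0.300
  x_2 = (5 - (-1)·0.000 - (1)·0.000) / (5) = 1.000
  x_3 = (-1 - (2)·0.000 - (3)·0.000) / (9) = -0.111

(-0.300, 1.000, -0.111)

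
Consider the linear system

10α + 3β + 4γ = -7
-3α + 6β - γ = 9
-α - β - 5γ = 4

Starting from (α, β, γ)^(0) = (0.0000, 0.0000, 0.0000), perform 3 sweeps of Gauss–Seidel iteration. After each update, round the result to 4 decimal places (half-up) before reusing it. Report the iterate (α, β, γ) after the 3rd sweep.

(-0.6567, 1.0277, -0.8742)

Iteration 1:
  α = (-7 - (3)·0.0000 - (4)·0.0000) / (10) = -0.7000
  β = (9 - (-3)·-0.7000 - (-1)·0.0000) / (6) = 1.1500
  γ = (4 - (-1)·-0.7000 - (-1)·1.1500) / (-5) = -0.8900
Iteration 2:
  α = (-7 - (3)·1.1500 - (4)·-0.8900) / (10) = -0.6890
  β = (9 - (-3)·-0.6890 - (-1)·-0.8900) / (6) = 1.0072
  γ = (4 - (-1)·-0.6890 - (-1)·1.0072) / (-5) = -0.8636
Iteration 3:
  α = (-7 - (3)·1.0072 - (4)·-0.8636) / (10) = -0.6567
  β = (9 - (-3)·-0.6567 - (-1)·-0.8636) / (6) = 1.0277
  γ = (4 - (-1)·-0.6567 - (-1)·1.0277) / (-5) = -0.8742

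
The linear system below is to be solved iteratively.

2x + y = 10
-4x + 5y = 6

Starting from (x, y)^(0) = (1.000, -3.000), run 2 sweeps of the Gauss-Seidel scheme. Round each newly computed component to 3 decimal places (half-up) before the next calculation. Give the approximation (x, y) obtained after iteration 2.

(1.800, 2.640)

Iteration 1:
  x = (10 - (1)·-3.000) / (2) = 6.500
  y = (6 - (-4)·6.500) / (5) = 6.400
Iteration 2:
  x = (10 - (1)·6.400) / (2) = 1.800
  y = (6 - (-4)·1.800) / (5) = 2.640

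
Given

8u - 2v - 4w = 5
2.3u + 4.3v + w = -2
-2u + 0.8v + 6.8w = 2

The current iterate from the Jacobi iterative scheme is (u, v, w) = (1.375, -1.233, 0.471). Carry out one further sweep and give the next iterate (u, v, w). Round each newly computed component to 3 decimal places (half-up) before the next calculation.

(0.552, -1.310, 0.844)

One sweep:
  u = (5 - (-2)·-1.233 - (-4)·0.471) / (8) = 0.552
  v = (-2 - (2.3)·1.375 - (1)·0.471) / (4.3) = -1.310
  w = (2 - (-2)·1.375 - (0.8)·-1.233) / (6.8) = 0.844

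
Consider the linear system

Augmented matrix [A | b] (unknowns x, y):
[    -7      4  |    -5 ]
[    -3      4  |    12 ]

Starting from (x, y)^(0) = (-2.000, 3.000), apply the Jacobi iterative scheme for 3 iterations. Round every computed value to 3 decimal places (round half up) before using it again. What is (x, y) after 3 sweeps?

Iteration 1:
  x = (-5 - (4)·3.000) / (-7) = 2.429
  y = (12 - (-3)·-2.000) / (4) = 1.500
Iteration 2:
  x = (-5 - (4)·1.500) / (-7) = 1.571
  y = (12 - (-3)·2.429) / (4) = 4.822
Iteration 3:
  x = (-5 - (4)·4.822) / (-7) = 3.470
  y = (12 - (-3)·1.571) / (4) = 4.178

(3.470, 4.178)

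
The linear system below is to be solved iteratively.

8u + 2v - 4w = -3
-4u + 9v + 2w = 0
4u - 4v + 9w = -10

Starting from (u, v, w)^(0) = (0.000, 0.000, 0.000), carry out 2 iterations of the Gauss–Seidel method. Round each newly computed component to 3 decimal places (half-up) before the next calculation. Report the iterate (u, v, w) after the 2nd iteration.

Iteration 1:
  u = (-3 - (2)·0.000 - (-4)·0.000) / (8) = -0.375
  v = (0 - (-4)·-0.375 - (2)·0.000) / (9) = -0.167
  w = (-10 - (4)·-0.375 - (-4)·-0.167) / (9) = -1.019
Iteration 2:
  u = (-3 - (2)·-0.167 - (-4)·-1.019) / (8) = -0.843
  v = (0 - (-4)·-0.843 - (2)·-1.019) / (9) = -0.148
  w = (-10 - (4)·-0.843 - (-4)·-0.148) / (9) = -0.802

(-0.843, -0.148, -0.802)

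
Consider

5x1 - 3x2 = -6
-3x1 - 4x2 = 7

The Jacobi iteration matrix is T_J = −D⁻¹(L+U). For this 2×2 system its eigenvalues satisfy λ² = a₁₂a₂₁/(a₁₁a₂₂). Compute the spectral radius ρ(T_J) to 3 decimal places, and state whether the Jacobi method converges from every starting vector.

a₁₂a₂₁/(a₁₁a₂₂) = (-3)·(-3) / ((5)·(-4)) = -0.450000
ρ = √|-0.450000| = √0.450000 = 0.671
ρ < 1, so Jacobi converges

0.671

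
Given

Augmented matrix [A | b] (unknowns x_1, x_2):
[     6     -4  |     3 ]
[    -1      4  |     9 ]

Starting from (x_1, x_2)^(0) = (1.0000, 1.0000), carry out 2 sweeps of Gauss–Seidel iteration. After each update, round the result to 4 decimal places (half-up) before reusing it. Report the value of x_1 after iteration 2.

Iteration 1:
  x_1 = (3 - (-4)·1.0000) / (6) = 1.1667
  x_2 = (9 - (-1)·1.1667) / (4) = 2.5417
Iteration 2:
  x_1 = (3 - (-4)·2.5417) / (6) = 2.1945
  x_2 = (9 - (-1)·2.1945) / (4) = 2.7986

2.1945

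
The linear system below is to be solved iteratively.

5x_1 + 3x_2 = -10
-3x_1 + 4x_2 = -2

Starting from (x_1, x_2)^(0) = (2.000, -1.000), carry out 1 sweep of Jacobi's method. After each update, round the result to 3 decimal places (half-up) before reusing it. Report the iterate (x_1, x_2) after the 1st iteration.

Iteration 1:
  x_1 = (-10 - (3)·-1.000) / (5) = -1.400
  x_2 = (-2 - (-3)·2.000) / (4) = 1.000

(-1.400, 1.000)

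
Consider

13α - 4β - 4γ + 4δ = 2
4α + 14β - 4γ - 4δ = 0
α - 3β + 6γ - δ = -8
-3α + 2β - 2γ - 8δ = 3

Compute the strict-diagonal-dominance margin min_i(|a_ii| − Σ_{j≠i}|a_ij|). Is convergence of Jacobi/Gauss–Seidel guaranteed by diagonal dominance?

1

row 1: |13| − (4+4+4) = 1
row 2: |14| − (4+4+4) = 2
row 3: |6| − (1+3+1) = 1
row 4: |-8| − (3+2+2) = 1
minimum over rows = 1 → strictly diagonally dominant (convergence guaranteed)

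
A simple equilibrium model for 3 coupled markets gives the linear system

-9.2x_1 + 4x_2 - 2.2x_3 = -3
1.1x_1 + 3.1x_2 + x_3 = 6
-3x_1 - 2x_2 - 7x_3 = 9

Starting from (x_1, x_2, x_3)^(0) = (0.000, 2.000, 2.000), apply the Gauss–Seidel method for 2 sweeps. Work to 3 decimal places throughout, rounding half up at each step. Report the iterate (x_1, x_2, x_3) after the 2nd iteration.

(1.228, 2.109, -2.415)

Iteration 1:
  x_1 = (-3 - (4)·2.000 - (-2.2)·2.000) / (-9.2) = 0.717
  x_2 = (6 - (1.1)·0.717 - (1)·2.000) / (3.1) = 1.036
  x_3 = (9 - (-3)·0.717 - (-2)·1.036) / (-7) = -1.889
Iteration 2:
  x_1 = (-3 - (4)·1.036 - (-2.2)·-1.889) / (-9.2) = 1.228
  x_2 = (6 - (1.1)·1.228 - (1)·-1.889) / (3.1) = 2.109
  x_3 = (9 - (-3)·1.228 - (-2)·2.109) / (-7) = -2.415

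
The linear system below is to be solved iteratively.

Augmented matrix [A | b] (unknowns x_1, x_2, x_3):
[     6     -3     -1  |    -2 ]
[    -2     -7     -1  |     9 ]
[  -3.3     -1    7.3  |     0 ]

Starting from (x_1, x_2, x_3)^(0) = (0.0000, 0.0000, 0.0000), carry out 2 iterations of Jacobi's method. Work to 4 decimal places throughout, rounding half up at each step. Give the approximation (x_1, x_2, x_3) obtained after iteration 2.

Iteration 1:
  x_1 = (-2 - (-3)·0.0000 - (-1)·0.0000) / (6) = -0.3333
  x_2 = (9 - (-2)·0.0000 - (-1)·0.0000) / (-7) = -1.2857
  x_3 = (0 - (-3.3)·0.0000 - (-1)·0.0000) / (7.3) = 0.0000
Iteration 2:
  x_1 = (-2 - (-3)·-1.2857 - (-1)·0.0000) / (6) = -0.9762
  x_2 = (9 - (-2)·-0.3333 - (-1)·0.0000) / (-7) = -1.1905
  x_3 = (0 - (-3.3)·-0.3333 - (-1)·-1.2857) / (7.3) = -0.3268

(-0.9762, -1.1905, -0.3268)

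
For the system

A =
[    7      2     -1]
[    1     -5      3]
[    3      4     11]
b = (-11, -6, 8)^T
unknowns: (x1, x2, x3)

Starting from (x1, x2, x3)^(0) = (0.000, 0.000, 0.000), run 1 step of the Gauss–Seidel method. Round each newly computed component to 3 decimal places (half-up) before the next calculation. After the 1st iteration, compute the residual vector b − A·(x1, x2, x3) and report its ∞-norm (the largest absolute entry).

2.501

Iteration 1:
  x1 = (-11 - (2)·0.000 - (-1)·0.000) / (7) = -1.571
  x2 = (-6 - (1)·-1.571 - (3)·0.000) / (-5) = 0.886
  x3 = (8 - (3)·-1.571 - (4)·0.886) / (11) = 0.834
Residual b − A·x = (-0.941, -2.501, -0.005); ∞-norm = 2.501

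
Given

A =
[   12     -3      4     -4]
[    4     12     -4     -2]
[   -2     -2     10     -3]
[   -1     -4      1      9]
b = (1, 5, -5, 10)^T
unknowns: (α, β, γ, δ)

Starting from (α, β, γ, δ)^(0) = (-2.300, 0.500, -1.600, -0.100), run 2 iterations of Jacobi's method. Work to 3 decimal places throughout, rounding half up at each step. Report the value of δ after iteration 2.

Iteration 1:
  α = (1 - (-3)·0.500 - (4)·-1.600 - (-4)·-0.100) / (12) = 0.708
  β = (5 - (4)·-2.300 - (-4)·-1.600 - (-2)·-0.100) / (12) = 0.633
  γ = (-5 - (-2)·-2.300 - (-2)·0.500 - (-3)·-0.100) / (10) = -0.890
  δ = (10 - (-1)·-2.300 - (-4)·0.500 - (1)·-1.600) / (9) = 1.256
Iteration 2:
  α = (1 - (-3)·0.633 - (4)·-0.890 - (-4)·1.256) / (12) = 0.957
  β = (5 - (4)·0.708 - (-4)·-0.890 - (-2)·1.256) / (12) = 0.093
  γ = (-5 - (-2)·0.708 - (-2)·0.633 - (-3)·1.256) / (10) = 0.145
  δ = (10 - (-1)·0.708 - (-4)·0.633 - (1)·-0.890) / (9) = 1.570

1.570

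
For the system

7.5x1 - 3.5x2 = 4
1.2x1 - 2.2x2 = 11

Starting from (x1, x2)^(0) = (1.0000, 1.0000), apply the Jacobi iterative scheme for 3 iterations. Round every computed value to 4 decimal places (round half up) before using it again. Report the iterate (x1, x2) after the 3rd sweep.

Iteration 1:
  x1 = (4 - (-3.5)·1.0000) / (7.5) = 1.0000
  x2 = (11 - (1.2)·1.0000) / (-2.2) = -4.4545
Iteration 2:
  x1 = (4 - (-3.5)·-4.4545) / (7.5) = -1.5454
  x2 = (11 - (1.2)·1.0000) / (-2.2) = -4.4545
Iteration 3:
  x1 = (4 - (-3.5)·-4.4545) / (7.5) = -1.5454
  x2 = (11 - (1.2)·-1.5454) / (-2.2) = -5.8429

(-1.5454, -5.8429)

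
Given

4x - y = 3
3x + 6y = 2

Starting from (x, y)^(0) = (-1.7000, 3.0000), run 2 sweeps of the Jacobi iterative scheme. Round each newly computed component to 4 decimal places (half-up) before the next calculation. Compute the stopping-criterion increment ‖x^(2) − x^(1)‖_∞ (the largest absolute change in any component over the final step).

1.6000

Iteration 1:
  x = (3 - (-1)·3.0000) / (4) = 1.5000
  y = (2 - (3)·-1.7000) / (6) = 1.1833
Iteration 2:
  x = (3 - (-1)·1.1833) / (4) = 1.0458
  y = (2 - (3)·1.5000) / (6) = -0.4167
Change: (-0.4542, -1.6000) → max |·| = 1.6000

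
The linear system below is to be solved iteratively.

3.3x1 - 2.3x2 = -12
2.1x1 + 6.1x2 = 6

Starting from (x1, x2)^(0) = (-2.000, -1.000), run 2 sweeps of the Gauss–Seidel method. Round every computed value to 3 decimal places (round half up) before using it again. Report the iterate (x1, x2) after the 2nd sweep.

Iteration 1:
  x1 = (-12 - (-2.3)·-1.000) / (3.3) = -4.333
  x2 = (6 - (2.1)·-4.333) / (6.1) = 2.475
Iteration 2:
  x1 = (-12 - (-2.3)·2.475) / (3.3) = -1.911
  x2 = (6 - (2.1)·-1.911) / (6.1) = 1.641

(-1.911, 1.641)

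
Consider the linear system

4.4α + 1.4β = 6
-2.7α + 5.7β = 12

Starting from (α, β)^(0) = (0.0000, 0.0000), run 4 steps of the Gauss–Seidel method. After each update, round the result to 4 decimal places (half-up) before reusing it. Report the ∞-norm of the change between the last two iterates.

0.0199

Iteration 1:
  α = (6 - (1.4)·0.0000) / (4.4) = 1.3636
  β = (12 - (-2.7)·1.3636) / (5.7) = 2.7512
Iteration 2:
  α = (6 - (1.4)·2.7512) / (4.4) = 0.4883
  β = (12 - (-2.7)·0.4883) / (5.7) = 2.3366
Iteration 3:
  α = (6 - (1.4)·2.3366) / (4.4) = 0.6202
  β = (12 - (-2.7)·0.6202) / (5.7) = 2.3990
Iteration 4:
  α = (6 - (1.4)·2.3990) / (4.4) = 0.6003
  β = (12 - (-2.7)·0.6003) / (5.7) = 2.3896
Change: (-0.0199, -0.0094) → max |·| = 0.0199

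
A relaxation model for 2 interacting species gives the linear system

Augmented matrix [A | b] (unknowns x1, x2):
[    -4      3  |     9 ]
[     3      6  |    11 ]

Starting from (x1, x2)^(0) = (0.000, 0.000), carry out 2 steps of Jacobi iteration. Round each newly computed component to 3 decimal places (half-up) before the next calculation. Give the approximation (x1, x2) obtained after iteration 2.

(-0.875, 2.958)

Iteration 1:
  x1 = (9 - (3)·0.000) / (-4) = -2.250
  x2 = (11 - (3)·0.000) / (6) = 1.833
Iteration 2:
  x1 = (9 - (3)·1.833) / (-4) = -0.875
  x2 = (11 - (3)·-2.250) / (6) = 2.958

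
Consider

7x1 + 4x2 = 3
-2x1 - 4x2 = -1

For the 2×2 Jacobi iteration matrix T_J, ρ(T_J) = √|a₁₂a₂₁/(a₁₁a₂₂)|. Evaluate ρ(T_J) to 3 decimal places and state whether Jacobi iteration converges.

a₁₂a₂₁/(a₁₁a₂₂) = (4)·(-2) / ((7)·(-4)) = 0.285714
ρ = √|0.285714| = √0.285714 = 0.535
ρ < 1, so Jacobi converges

0.535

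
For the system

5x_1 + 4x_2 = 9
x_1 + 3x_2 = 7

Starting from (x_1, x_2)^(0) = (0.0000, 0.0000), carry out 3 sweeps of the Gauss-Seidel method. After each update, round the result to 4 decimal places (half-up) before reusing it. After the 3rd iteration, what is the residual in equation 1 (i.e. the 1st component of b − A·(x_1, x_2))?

-0.4932

Iteration 1:
  x_1 = (9 - (4)·0.0000) / (5) = 1.8000
  x_2 = (7 - (1)·1.8000) / (3) = 1.7333
Iteration 2:
  x_1 = (9 - (4)·1.7333) / (5) = 0.4134
  x_2 = (7 - (1)·0.4134) / (3) = 2.1955
Iteration 3:
  x_1 = (9 - (4)·2.1955) / (5) = 0.0436
  x_2 = (7 - (1)·0.0436) / (3) = 2.3188
Residual b − A·x = (-0.4932, 0.0000)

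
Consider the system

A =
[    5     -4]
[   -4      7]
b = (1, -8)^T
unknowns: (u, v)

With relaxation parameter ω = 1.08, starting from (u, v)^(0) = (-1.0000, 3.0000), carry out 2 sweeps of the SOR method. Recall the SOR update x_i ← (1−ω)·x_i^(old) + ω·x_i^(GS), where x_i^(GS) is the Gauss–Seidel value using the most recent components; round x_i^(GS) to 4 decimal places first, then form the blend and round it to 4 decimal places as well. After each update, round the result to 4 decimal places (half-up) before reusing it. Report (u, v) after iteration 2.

(0.2511, -1.1040)

Iteration 1:
  u: GS value = (1 - (-4)·3.0000) / (5) = 2.6000;  u ← (1−ω)·-1.0000 + ω·2.6000 = 2.8880
  v: GS value = (-8 - (-4)·2.8880) / (7) = 0.5074;  v ← (1−ω)·3.0000 + ω·0.5074 = 0.3080
Iteration 2:
  u: GS value = (1 - (-4)·0.3080) / (5) = 0.4464;  u ← (1−ω)·2.8880 + ω·0.4464 = 0.2511
  v: GS value = (-8 - (-4)·0.2511) / (7) = -0.9994;  v ← (1−ω)·0.3080 + ω·-0.9994 = -1.1040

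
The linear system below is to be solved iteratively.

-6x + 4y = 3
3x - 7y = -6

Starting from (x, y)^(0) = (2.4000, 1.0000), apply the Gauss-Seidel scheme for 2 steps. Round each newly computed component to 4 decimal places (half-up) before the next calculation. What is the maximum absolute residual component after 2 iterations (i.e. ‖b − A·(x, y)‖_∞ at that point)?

0.0818

Iteration 1:
  x = (3 - (4)·1.0000) / (-6) = 0.1667
  y = (-6 - (3)·0.1667) / (-7) = 0.9286
Iteration 2:
  x = (3 - (4)·0.9286) / (-6) = 0.1191
  y = (-6 - (3)·0.1191) / (-7) = 0.9082
Residual b − A·x = (0.0818, 0.0001); ∞-norm = 0.0818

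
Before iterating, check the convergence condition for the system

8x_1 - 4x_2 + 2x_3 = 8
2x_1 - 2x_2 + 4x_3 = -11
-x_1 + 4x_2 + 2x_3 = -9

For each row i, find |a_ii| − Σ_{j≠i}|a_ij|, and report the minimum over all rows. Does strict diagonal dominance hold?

row 1: |8| − (4+2) = 2
row 2: |-2| − (2+4) = -4
row 3: |2| − (1+4) = -3
minimum over rows = -4 → not strictly diagonally dominant

-4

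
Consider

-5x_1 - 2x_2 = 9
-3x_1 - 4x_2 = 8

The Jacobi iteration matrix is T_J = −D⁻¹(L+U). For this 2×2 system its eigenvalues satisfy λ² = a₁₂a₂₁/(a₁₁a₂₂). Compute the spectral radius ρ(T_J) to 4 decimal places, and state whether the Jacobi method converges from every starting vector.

0.5477

a₁₂a₂₁/(a₁₁a₂₂) = (-2)·(-3) / ((-5)·(-4)) = 0.300000
ρ = √|0.300000| = √0.300000 = 0.5477
ρ < 1, so Jacobi converges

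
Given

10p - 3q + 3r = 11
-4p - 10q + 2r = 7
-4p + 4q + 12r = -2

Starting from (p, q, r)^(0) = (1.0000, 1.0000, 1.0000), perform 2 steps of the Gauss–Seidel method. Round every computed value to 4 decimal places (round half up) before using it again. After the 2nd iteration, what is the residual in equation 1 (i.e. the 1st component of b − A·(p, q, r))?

Iteration 1:
  p = (11 - (-3)·1.0000 - (3)·1.0000) / (10) = 1.1000
  q = (7 - (-4)·1.1000 - (2)·1.0000) / (-10) = -0.9400
  r = (-2 - (-4)·1.1000 - (4)·-0.9400) / (12) = 0.5133
Iteration 2:
  p = (11 - (-3)·-0.9400 - (3)·0.5133) / (10) = 0.6640
  q = (7 - (-4)·0.6640 - (2)·0.5133) / (-10) = -0.8629
  r = (-2 - (-4)·0.6640 - (4)·-0.8629) / (12) = 0.3423
Residual b − A·x = (0.7444, 0.3424, 0.0000)

0.7444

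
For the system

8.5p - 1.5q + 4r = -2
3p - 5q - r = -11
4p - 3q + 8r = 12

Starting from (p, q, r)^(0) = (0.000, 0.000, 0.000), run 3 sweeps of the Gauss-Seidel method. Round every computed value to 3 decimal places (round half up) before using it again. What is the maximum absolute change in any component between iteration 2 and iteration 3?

0.179

Iteration 1:
  p = (-2 - (-1.5)·0.000 - (4)·0.000) / (8.5) = -0.235
  q = (-11 - (3)·-0.235 - (-1)·0.000) / (-5) = 2.059
  r = (12 - (4)·-0.235 - (-3)·2.059) / (8) = 2.390
Iteration 2:
  p = (-2 - (-1.5)·2.059 - (4)·2.390) / (8.5) = -0.997
  q = (-11 - (3)·-0.997 - (-1)·2.390) / (-5) = 1.124
  r = (12 - (4)·-0.997 - (-3)·1.124) / (8) = 2.420
Iteration 3:
  p = (-2 - (-1.5)·1.124 - (4)·2.420) / (8.5) = -1.176
  q = (-11 - (3)·-1.176 - (-1)·2.420) / (-5) = 1.010
  r = (12 - (4)·-1.176 - (-3)·1.010) / (8) = 2.467
Change: (-0.179, -0.114, 0.047) → max |·| = 0.179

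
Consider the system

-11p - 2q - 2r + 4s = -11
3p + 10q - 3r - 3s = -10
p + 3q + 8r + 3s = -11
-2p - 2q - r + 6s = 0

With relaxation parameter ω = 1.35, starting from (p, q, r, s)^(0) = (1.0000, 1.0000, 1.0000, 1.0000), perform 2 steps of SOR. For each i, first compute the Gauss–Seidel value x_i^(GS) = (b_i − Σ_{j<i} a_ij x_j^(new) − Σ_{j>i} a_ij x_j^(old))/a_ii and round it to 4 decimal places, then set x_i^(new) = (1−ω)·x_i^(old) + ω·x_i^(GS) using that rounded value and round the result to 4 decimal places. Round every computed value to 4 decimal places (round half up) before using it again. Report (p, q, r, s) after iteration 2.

(1.3814, -2.7560, 0.5828, -0.1432)

Iteration 1:
  p: GS value = (-11 - (-2)·1.0000 - (-2)·1.0000 - (4)·1.0000) / (-11) = 1.0000;  p ← (1−ω)·1.0000 + ω·1.0000 = 1.0000
  q: GS value = (-10 - (3)·1.0000 - (-3)·1.0000 - (-3)·1.0000) / (10) = -0.7000;  q ← (1−ω)·1.0000 + ω·-0.7000 = -1.2950
  r: GS value = (-11 - (1)·1.0000 - (3)·-1.2950 - (3)·1.0000) / (8) = -1.3894;  r ← (1−ω)·1.0000 + ω·-1.3894 = -2.2257
  s: GS value = (0 - (-2)·1.0000 - (-2)·-1.2950 - (-1)·-2.2257) / (6) = -0.4693;  s ← (1−ω)·1.0000 + ω·-0.4693 = -0.9836
Iteration 2:
  p: GS value = (-11 - (-2)·-1.2950 - (-2)·-2.2257 - (4)·-0.9836) / (-11) = 1.2825;  p ← (1−ω)·1.0000 + ω·1.2825 = 1.3814
  q: GS value = (-10 - (3)·1.3814 - (-3)·-2.2257 - (-3)·-0.9836) / (10) = -2.3772;  q ← (1−ω)·-1.2950 + ω·-2.3772 = -2.7560
  r: GS value = (-11 - (1)·1.3814 - (3)·-2.7560 - (3)·-0.9836) / (8) = -0.1453;  r ← (1−ω)·-2.2257 + ω·-0.1453 = 0.5828
  s: GS value = (0 - (-2)·1.3814 - (-2)·-2.7560 - (-1)·0.5828) / (6) = -0.3611;  s ← (1−ω)·-0.9836 + ω·-0.3611 = -0.1432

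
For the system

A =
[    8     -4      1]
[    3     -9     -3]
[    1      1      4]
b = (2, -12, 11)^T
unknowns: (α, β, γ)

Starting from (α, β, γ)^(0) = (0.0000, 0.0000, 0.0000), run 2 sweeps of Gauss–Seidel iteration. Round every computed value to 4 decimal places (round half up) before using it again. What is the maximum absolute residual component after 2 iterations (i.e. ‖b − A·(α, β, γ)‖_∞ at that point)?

Iteration 1:
  α = (2 - (-4)·0.0000 - (1)·0.0000) / (8) = 0.2500
  β = (-12 - (3)·0.2500 - (-3)·0.0000) / (-9) = 1.4167
  γ = (11 - (1)·0.2500 - (1)·1.4167) / (4) = 2.3333
Iteration 2:
  α = (2 - (-4)·1.4167 - (1)·2.3333) / (8) = 0.6667
  β = (-12 - (3)·0.6667 - (-3)·2.3333) / (-9) = 0.7778
  γ = (11 - (1)·0.6667 - (1)·0.7778) / (4) = 2.3889
Residual b − A·x = (-2.6113, 0.1668, -0.0001); ∞-norm = 2.6113

2.6113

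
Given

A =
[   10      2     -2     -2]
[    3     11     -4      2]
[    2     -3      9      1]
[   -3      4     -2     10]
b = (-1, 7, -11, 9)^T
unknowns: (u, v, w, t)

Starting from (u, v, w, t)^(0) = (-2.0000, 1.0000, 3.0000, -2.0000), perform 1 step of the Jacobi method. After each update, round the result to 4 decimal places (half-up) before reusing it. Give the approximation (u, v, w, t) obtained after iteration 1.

Iteration 1:
  u = (-1 - (2)·1.0000 - (-2)·3.0000 - (-2)·-2.0000) / (10) = -0.1000
  v = (7 - (3)·-2.0000 - (-4)·3.0000 - (2)·-2.0000) / (11) = 2.6364
  w = (-11 - (2)·-2.0000 - (-3)·1.0000 - (1)·-2.0000) / (9) = -0.2222
  t = (9 - (-3)·-2.0000 - (4)·1.0000 - (-2)·3.0000) / (10) = 0.5000

(-0.1000, 2.6364, -0.2222, 0.5000)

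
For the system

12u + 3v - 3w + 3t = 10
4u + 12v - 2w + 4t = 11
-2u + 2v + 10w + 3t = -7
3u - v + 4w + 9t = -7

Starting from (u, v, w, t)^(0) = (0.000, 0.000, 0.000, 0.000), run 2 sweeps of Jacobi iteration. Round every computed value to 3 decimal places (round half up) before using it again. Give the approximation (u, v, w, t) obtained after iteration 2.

(0.624, 0.782, -0.483, -0.642)

Iteration 1:
  u = (10 - (3)·0.000 - (-3)·0.000 - (3)·0.000) / (12) = 0.833
  v = (11 - (4)·0.000 - (-2)·0.000 - (4)·0.000) / (12) = 0.917
  w = (-7 - (-2)·0.000 - (2)·0.000 - (3)·0.000) / (10) = -0.700
  t = (-7 - (3)·0.000 - (-1)·0.000 - (4)·0.000) / (9) = -0.778
Iteration 2:
  u = (10 - (3)·0.917 - (-3)·-0.700 - (3)·-0.778) / (12) = 0.624
  v = (11 - (4)·0.833 - (-2)·-0.700 - (4)·-0.778) / (12) = 0.782
  w = (-7 - (-2)·0.833 - (2)·0.917 - (3)·-0.778) / (10) = -0.483
  t = (-7 - (3)·0.833 - (-1)·0.917 - (4)·-0.700) / (9) = -0.642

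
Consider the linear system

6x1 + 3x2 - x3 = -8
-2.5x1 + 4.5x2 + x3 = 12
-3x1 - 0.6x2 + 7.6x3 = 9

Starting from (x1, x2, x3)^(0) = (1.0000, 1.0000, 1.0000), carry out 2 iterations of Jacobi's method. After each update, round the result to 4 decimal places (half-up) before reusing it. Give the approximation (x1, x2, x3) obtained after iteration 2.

Iteration 1:
  x1 = (-8 - (3)·1.0000 - (-1)·1.0000) / (6) = -1.6667
  x2 = (12 - (-2.5)·1.0000 - (1)·1.0000) / (4.5) = 3.0000
  x3 = (9 - (-3)·1.0000 - (-0.6)·1.0000) / (7.6) = 1.6579
Iteration 2:
  x1 = (-8 - (3)·3.0000 - (-1)·1.6579) / (6) = -2.5570
  x2 = (12 - (-2.5)·-1.6667 - (1)·1.6579) / (4.5) = 1.3723
  x3 = (9 - (-3)·-1.6667 - (-0.6)·3.0000) / (7.6) = 0.7631

(-2.5570, 1.3723, 0.7631)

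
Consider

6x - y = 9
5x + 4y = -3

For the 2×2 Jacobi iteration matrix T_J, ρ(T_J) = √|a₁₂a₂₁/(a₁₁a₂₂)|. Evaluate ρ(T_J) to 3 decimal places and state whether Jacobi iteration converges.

0.456

a₁₂a₂₁/(a₁₁a₂₂) = (-1)·(5) / ((6)·(4)) = -0.208333
ρ = √|-0.208333| = √0.208333 = 0.456
ρ < 1, so Jacobi converges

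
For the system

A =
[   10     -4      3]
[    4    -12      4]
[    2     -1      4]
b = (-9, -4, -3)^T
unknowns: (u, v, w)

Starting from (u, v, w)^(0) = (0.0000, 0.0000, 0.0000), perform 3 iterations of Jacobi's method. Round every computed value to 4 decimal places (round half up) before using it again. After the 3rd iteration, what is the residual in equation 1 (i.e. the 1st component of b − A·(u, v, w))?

Iteration 1:
  u = (-9 - (-4)·0.0000 - (3)·0.0000) / (10) = -0.9000
  v = (-4 - (4)·0.0000 - (4)·0.0000) / (-12) = 0.3333
  w = (-3 - (2)·0.0000 - (-1)·0.0000) / (4) = -0.7500
Iteration 2:
  u = (-9 - (-4)·0.3333 - (3)·-0.7500) / (10) = -0.5417
  v = (-4 - (4)·-0.9000 - (4)·-0.7500) / (-12) = -0.2167
  w = (-3 - (2)·-0.9000 - (-1)·0.3333) / (4) = -0.2167
Iteration 3:
  u = (-9 - (-4)·-0.2167 - (3)·-0.2167) / (10) = -0.9217
  v = (-4 - (4)·-0.5417 - (4)·-0.2167) / (-12) = 0.0805
  w = (-3 - (2)·-0.5417 - (-1)·-0.2167) / (4) = -0.5333
Residual b − A·x = (2.1389, 2.7860, 1.0571)

2.1389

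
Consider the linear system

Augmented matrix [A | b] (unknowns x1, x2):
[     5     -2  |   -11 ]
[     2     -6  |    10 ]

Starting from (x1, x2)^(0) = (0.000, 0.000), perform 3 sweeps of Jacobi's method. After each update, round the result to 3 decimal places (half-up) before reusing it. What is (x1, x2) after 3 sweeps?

Iteration 1:
  x1 = (-11 - (-2)·0.000) / (5) = -2.200
  x2 = (10 - (2)·0.000) / (-6) = -1.667
Iteration 2:
  x1 = (-11 - (-2)·-1.667) / (5) = -2.867
  x2 = (10 - (2)·-2.200) / (-6) = -2.400
Iteration 3:
  x1 = (-11 - (-2)·-2.400) / (5) = -3.160
  x2 = (10 - (2)·-2.867) / (-6) = -2.622

(-3.160, -2.622)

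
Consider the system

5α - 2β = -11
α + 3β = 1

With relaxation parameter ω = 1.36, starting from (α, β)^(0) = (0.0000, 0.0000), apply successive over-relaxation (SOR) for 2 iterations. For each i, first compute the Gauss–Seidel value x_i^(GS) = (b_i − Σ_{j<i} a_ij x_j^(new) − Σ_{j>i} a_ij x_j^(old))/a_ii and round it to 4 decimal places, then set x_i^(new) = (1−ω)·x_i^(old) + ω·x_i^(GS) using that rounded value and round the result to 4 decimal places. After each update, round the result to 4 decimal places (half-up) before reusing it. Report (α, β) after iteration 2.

Iteration 1:
  α: GS value = (-11 - (-2)·0.0000) / (5) = -2.2000;  α ← (1−ω)·0.0000 + ω·-2.2000 = -2.9920
  β: GS value = (1 - (1)·-2.9920) / (3) = 1.3307;  β ← (1−ω)·0.0000 + ω·1.3307 = 1.8098
Iteration 2:
  α: GS value = (-11 - (-2)·1.8098) / (5) = -1.4761;  α ← (1−ω)·-2.9920 + ω·-1.4761 = -0.9304
  β: GS value = (1 - (1)·-0.9304) / (3) = 0.6435;  β ← (1−ω)·1.8098 + ω·0.6435 = 0.2236

(-0.9304, 0.2236)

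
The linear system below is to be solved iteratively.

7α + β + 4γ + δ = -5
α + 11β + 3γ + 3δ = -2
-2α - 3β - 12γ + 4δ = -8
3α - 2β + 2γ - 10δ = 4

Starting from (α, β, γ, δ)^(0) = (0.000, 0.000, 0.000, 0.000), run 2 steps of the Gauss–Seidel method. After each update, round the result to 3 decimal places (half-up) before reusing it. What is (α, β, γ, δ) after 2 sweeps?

Iteration 1:
  α = (-5 - (1)·0.000 - (4)·0.000 - (1)·0.000) / (7) = -0.714
  β = (-2 - (1)·-0.714 - (3)·0.000 - (3)·0.000) / (11) = -0.117
  γ = (-8 - (-2)·-0.714 - (-3)·-0.117 - (4)·0.000) / (-12) = 0.815
  δ = (4 - (3)·-0.714 - (-2)·-0.117 - (2)·0.815) / (-10) = -0.428
Iteration 2:
  α = (-5 - (1)·-0.117 - (4)·0.815 - (1)·-0.428) / (7) = -1.102
  β = (-2 - (1)·-1.102 - (3)·0.815 - (3)·-0.428) / (11) = -0.187
  γ = (-8 - (-2)·-1.102 - (-3)·-0.187 - (4)·-0.428) / (-12) = 0.754
  δ = (4 - (3)·-1.102 - (-2)·-0.187 - (2)·0.754) / (-10) = -0.542

(-1.102, -0.187, 0.754, -0.542)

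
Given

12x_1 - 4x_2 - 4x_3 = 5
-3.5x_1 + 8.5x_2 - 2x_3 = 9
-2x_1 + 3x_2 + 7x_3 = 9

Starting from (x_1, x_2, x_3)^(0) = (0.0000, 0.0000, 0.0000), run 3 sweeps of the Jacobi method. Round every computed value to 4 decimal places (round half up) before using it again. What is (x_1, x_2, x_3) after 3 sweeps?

Iteration 1:
  x_1 = (5 - (-4)·0.0000 - (-4)·0.0000) / (12) = 0.4167
  x_2 = (9 - (-3.5)·0.0000 - (-2)·0.0000) / (8.5) = 1.0588
  x_3 = (9 - (-2)·0.0000 - (3)·0.0000) / (7) = 1.2857
Iteration 2:
  x_1 = (5 - (-4)·1.0588 - (-4)·1.2857) / (12) = 1.1982
  x_2 = (9 - (-3.5)·0.4167 - (-2)·1.2857) / (8.5) = 1.5329
  x_3 = (9 - (-2)·0.4167 - (3)·1.0588) / (7) = 0.9510
Iteration 3:
  x_1 = (5 - (-4)·1.5329 - (-4)·0.9510) / (12) = 1.2446
  x_2 = (9 - (-3.5)·1.1982 - (-2)·0.9510) / (8.5) = 1.7760
  x_3 = (9 - (-2)·1.1982 - (3)·1.5329) / (7) = 0.9711

(1.2446, 1.7760, 0.9711)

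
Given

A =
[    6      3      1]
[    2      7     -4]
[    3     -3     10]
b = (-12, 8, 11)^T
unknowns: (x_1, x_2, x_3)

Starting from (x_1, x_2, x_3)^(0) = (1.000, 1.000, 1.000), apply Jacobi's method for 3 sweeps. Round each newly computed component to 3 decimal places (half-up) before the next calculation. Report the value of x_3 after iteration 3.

Iteration 1:
  x_1 = (-12 - (3)·1.000 - (1)·1.000) / (6) = -2.667
  x_2 = (8 - (2)·1.000 - (-4)·1.000) / (7) = 1.429
  x_3 = (11 - (3)·1.000 - (-3)·1.000) / (10) = 1.100
Iteration 2:
  x_1 = (-12 - (3)·1.429 - (1)·1.100) / (6) = -2.898
  x_2 = (8 - (2)·-2.667 - (-4)·1.100) / (7) = 2.533
  x_3 = (11 - (3)·-2.667 - (-3)·1.429) / (10) = 2.329
Iteration 3:
  x_1 = (-12 - (3)·2.533 - (1)·2.329) / (6) = -3.655
  x_2 = (8 - (2)·-2.898 - (-4)·2.329) / (7) = 3.302
  x_3 = (11 - (3)·-2.898 - (-3)·2.533) / (10) = 2.729

2.729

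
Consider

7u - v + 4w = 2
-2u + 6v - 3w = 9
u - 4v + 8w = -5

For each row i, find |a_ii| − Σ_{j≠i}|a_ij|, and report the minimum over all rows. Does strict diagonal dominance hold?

row 1: |7| − (1+4) = 2
row 2: |6| − (2+3) = 1
row 3: |8| − (1+4) = 3
minimum over rows = 1 → strictly diagonally dominant (convergence guaranteed)

1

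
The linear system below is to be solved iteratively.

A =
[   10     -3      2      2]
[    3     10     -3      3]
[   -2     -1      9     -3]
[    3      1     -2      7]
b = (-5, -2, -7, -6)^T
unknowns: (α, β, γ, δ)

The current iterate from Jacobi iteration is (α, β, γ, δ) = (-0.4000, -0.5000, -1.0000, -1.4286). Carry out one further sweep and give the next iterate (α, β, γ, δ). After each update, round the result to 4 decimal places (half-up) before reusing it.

One sweep:
  α = (-5 - (-3)·-0.5000 - (2)·-1.0000 - (2)·-1.4286) / (10) = -0.1643
  β = (-2 - (3)·-0.4000 - (-3)·-1.0000 - (3)·-1.4286) / (10) = 0.0486
  γ = (-7 - (-2)·-0.4000 - (-1)·-0.5000 - (-3)·-1.4286) / (9) = -1.3984
  δ = (-6 - (3)·-0.4000 - (1)·-0.5000 - (-2)·-1.0000) / (7) = -0.9000

(-0.1643, 0.0486, -1.3984, -0.9000)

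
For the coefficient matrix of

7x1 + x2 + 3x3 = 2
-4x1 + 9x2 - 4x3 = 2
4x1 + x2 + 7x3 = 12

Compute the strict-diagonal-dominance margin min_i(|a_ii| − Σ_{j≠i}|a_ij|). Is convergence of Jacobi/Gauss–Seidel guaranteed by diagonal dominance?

row 1: |7| − (1+3) = 3
row 2: |9| − (4+4) = 1
row 3: |7| − (4+1) = 2
minimum over rows = 1 → strictly diagonally dominant (convergence guaranteed)

1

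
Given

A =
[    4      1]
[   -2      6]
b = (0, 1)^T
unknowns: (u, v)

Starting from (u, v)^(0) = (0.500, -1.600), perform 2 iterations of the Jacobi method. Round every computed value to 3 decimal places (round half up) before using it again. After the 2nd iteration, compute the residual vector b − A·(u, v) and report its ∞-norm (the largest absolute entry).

Iteration 1:
  u = (0 - (1)·-1.600) / (4) = 0.400
  v = (1 - (-2)·0.500) / (6) = 0.333
Iteration 2:
  u = (0 - (1)·0.333) / (4) = -0.083
  v = (1 - (-2)·0.400) / (6) = 0.300
Residual b − A·x = (0.032, -0.966); ∞-norm = 0.966

0.966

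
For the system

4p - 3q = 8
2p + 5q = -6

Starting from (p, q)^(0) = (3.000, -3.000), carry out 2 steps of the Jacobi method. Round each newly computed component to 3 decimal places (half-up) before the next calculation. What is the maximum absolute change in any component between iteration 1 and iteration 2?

Iteration 1:
  p = (8 - (-3)·-3.000) / (4) = -0.250
  q = (-6 - (2)·3.000) / (5) = -2.400
Iteration 2:
  p = (8 - (-3)·-2.400) / (4) = 0.200
  q = (-6 - (2)·-0.250) / (5) = -1.100
Change: (0.450, 1.300) → max |·| = 1.300

1.300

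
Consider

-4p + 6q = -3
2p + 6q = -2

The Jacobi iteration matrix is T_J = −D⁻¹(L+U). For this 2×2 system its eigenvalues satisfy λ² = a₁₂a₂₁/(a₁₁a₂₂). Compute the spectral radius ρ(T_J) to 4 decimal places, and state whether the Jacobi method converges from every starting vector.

0.7071

a₁₂a₂₁/(a₁₁a₂₂) = (6)·(2) / ((-4)·(6)) = -0.500000
ρ = √|-0.500000| = √0.500000 = 0.7071
ρ < 1, so Jacobi converges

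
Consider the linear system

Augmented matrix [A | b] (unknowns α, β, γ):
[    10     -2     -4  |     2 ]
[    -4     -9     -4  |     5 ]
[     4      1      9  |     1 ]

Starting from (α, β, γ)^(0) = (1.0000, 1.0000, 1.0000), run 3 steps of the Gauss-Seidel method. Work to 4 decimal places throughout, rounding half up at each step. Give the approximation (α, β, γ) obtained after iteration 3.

Iteration 1:
  α = (2 - (-2)·1.0000 - (-4)·1.0000) / (10) = 0.8000
  β = (5 - (-4)·0.8000 - (-4)·1.0000) / (-9) = -1.3556
  γ = (1 - (4)·0.8000 - (1)·-1.3556) / (9) = -0.0938
Iteration 2:
  α = (2 - (-2)·-1.3556 - (-4)·-0.0938) / (10) = -0.1086
  β = (5 - (-4)·-0.1086 - (-4)·-0.0938) / (-9) = -0.4656
  γ = (1 - (4)·-0.1086 - (1)·-0.4656) / (9) = 0.2111
Iteration 3:
  α = (2 - (-2)·-0.4656 - (-4)·0.2111) / (10) = 0.1913
  β = (5 - (-4)·0.1913 - (-4)·0.2111) / (-9) = -0.7344
  γ = (1 - (4)·0.1913 - (1)·-0.7344) / (9) = 0.1077

(0.1913, -0.7344, 0.1077)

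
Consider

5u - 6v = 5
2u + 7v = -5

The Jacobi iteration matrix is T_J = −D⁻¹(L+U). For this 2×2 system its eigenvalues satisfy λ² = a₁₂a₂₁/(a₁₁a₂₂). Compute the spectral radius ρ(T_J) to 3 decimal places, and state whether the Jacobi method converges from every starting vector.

a₁₂a₂₁/(a₁₁a₂₂) = (-6)·(2) / ((5)·(7)) = -0.342857
ρ = √|-0.342857| = √0.342857 = 0.586
ρ < 1, so Jacobi converges

0.586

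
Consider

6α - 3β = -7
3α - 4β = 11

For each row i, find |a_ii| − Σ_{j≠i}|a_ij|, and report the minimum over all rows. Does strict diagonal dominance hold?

1

row 1: |6| − (3) = 3
row 2: |-4| − (3) = 1
minimum over rows = 1 → strictly diagonally dominant (convergence guaranteed)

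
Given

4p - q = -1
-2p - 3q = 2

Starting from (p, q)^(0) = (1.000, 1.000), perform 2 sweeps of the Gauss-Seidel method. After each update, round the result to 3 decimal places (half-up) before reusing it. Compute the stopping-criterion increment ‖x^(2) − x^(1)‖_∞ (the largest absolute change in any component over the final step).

Iteration 1:
  p = (-1 - (-1)·1.000) / (4) = 0.000
  q = (2 - (-2)·0.000) / (-3) = -0.667
Iteration 2:
  p = (-1 - (-1)·-0.667) / (4) = -0.417
  q = (2 - (-2)·-0.417) / (-3) = -0.389
Change: (-0.417, 0.278) → max |·| = 0.417

0.417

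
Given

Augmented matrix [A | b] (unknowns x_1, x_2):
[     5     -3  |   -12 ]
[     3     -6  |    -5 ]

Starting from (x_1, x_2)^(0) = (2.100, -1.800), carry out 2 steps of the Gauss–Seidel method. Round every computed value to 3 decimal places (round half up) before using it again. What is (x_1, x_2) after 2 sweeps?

Iteration 1:
  x_1 = (-12 - (-3)·-1.800) / (5) = -3.480
  x_2 = (-5 - (3)·-3.480) / (-6) = -0.907
Iteration 2:
  x_1 = (-12 - (-3)·-0.907) / (5) = -2.944
  x_2 = (-5 - (3)·-2.944) / (-6) = -0.639

(-2.944, -0.639)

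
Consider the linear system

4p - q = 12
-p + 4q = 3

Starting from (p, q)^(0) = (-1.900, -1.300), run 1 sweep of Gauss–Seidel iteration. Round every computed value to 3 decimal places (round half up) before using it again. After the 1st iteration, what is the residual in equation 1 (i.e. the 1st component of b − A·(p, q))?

Iteration 1:
  p = (12 - (-1)·-1.300) / (4) = 2.675
  q = (3 - (-1)·2.675) / (4) = 1.419
Residual b − A·x = (2.719, -0.001)

2.719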